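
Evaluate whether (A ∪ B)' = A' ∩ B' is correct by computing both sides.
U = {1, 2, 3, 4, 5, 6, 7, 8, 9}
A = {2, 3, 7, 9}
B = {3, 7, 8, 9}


LHS: A ∪ B = {2, 3, 7, 8, 9}
(A ∪ B)' = U \ (A ∪ B) = {1, 4, 5, 6}
A' = {1, 4, 5, 6, 8}, B' = {1, 2, 4, 5, 6}
Claimed RHS: A' ∩ B' = {1, 4, 5, 6}
Identity is VALID: LHS = RHS = {1, 4, 5, 6} ✓

Identity is valid. (A ∪ B)' = A' ∩ B' = {1, 4, 5, 6}


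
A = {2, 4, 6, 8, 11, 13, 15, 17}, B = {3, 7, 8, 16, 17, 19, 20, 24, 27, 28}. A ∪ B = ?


A ∪ B = all elements in A or B (or both)
A = {2, 4, 6, 8, 11, 13, 15, 17}
B = {3, 7, 8, 16, 17, 19, 20, 24, 27, 28}
A ∪ B = {2, 3, 4, 6, 7, 8, 11, 13, 15, 16, 17, 19, 20, 24, 27, 28}

A ∪ B = {2, 3, 4, 6, 7, 8, 11, 13, 15, 16, 17, 19, 20, 24, 27, 28}


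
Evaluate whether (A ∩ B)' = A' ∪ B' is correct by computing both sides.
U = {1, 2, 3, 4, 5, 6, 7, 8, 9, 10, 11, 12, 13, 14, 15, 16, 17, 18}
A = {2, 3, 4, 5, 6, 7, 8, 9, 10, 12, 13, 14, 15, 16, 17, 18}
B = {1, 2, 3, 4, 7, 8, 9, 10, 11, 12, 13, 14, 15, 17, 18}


LHS: A ∩ B = {2, 3, 4, 7, 8, 9, 10, 12, 13, 14, 15, 17, 18}
(A ∩ B)' = U \ (A ∩ B) = {1, 5, 6, 11, 16}
A' = {1, 11}, B' = {5, 6, 16}
Claimed RHS: A' ∪ B' = {1, 5, 6, 11, 16}
Identity is VALID: LHS = RHS = {1, 5, 6, 11, 16} ✓

Identity is valid. (A ∩ B)' = A' ∪ B' = {1, 5, 6, 11, 16}


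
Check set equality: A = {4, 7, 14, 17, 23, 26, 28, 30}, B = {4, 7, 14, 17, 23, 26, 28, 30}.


Two sets are equal iff they have exactly the same elements.
A = {4, 7, 14, 17, 23, 26, 28, 30}
B = {4, 7, 14, 17, 23, 26, 28, 30}
Same elements → A = B

Yes, A = B


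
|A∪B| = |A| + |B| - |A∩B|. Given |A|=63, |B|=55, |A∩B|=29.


|A ∪ B| = |A| + |B| - |A ∩ B|
= 63 + 55 - 29
= 89

|A ∪ B| = 89


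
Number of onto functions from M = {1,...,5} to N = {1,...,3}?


n = |M| = 5, k = |N| = 3. Surjections via inclusion-exclusion:
S(n,k) = Σ(-1)^i × C(k,i) × (k-i)^n, i=0 to k
i=0: (-1)^0×C(3,0)×3^5 = 243
i=1: (-1)^1×C(3,1)×2^5 = -96
i=2: (-1)^2×C(3,2)×1^5 = 3
i=3: (-1)^3×C(3,3)×0^5 = 0
Total = 150

Number of surjections = 150


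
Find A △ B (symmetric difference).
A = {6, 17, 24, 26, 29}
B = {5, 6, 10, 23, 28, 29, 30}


A △ B = (A \ B) ∪ (B \ A) = elements in exactly one of A or B
A \ B = {17, 24, 26}
B \ A = {5, 10, 23, 28, 30}
A △ B = {5, 10, 17, 23, 24, 26, 28, 30}

A △ B = {5, 10, 17, 23, 24, 26, 28, 30}


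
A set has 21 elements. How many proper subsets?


Total subsets = 2^n = 2^21 = 2097152
Proper subsets exclude the set itself: 2^n - 1
= 2097152 - 1
= 2097151

Number of proper subsets = 2097151


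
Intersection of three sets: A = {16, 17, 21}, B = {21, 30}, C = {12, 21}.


A ∩ B = {21}
(A ∩ B) ∩ C = {21}

A ∩ B ∩ C = {21}


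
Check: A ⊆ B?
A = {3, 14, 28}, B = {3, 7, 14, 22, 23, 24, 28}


A ⊆ B means every element of A is in B.
All elements of A are in B.
So A ⊆ B.

Yes, A ⊆ B


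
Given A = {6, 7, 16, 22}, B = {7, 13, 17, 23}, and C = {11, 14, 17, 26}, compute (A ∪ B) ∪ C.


A ∪ B = {6, 7, 13, 16, 17, 22, 23}
(A ∪ B) ∪ C = {6, 7, 11, 13, 14, 16, 17, 22, 23, 26}

A ∪ B ∪ C = {6, 7, 11, 13, 14, 16, 17, 22, 23, 26}


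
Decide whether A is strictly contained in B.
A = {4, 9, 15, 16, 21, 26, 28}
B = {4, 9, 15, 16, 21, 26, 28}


A ⊂ B requires: A ⊆ B AND A ≠ B.
A ⊆ B? Yes
A = B? Yes
A = B, so A is not a PROPER subset.

No, A is not a proper subset of B


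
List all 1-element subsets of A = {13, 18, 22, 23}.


|A| = 4, so A has C(4,1) = 4 subsets of size 1.
Enumerate by choosing 1 elements from A at a time:
{13}, {18}, {22}, {23}

1-element subsets (4 total): {13}, {18}, {22}, {23}


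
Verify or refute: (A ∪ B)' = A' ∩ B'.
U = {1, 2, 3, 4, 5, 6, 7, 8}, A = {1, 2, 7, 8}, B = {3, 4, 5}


LHS: A ∪ B = {1, 2, 3, 4, 5, 7, 8}
(A ∪ B)' = U \ (A ∪ B) = {6}
A' = {3, 4, 5, 6}, B' = {1, 2, 6, 7, 8}
Claimed RHS: A' ∩ B' = {6}
Identity is VALID: LHS = RHS = {6} ✓

Identity is valid. (A ∪ B)' = A' ∩ B' = {6}


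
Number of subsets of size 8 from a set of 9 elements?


C(n,k) = n! / (k!(n-k)!)
C(9,8) = 9! / (8!1!)
= 9

C(9,8) = 9


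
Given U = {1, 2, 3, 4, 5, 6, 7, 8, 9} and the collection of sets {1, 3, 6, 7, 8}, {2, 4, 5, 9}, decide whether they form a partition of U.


A partition requires: (1) non-empty parts, (2) pairwise disjoint, (3) union = U
Parts: {1, 3, 6, 7, 8}, {2, 4, 5, 9}
Union of parts: {1, 2, 3, 4, 5, 6, 7, 8, 9}
U = {1, 2, 3, 4, 5, 6, 7, 8, 9}
All non-empty? True
Pairwise disjoint? True
Covers U? True

Yes, valid partition


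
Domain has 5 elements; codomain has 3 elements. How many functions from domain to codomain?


Each of |A| = 5 inputs maps to any of |B| = 3 outputs.
# functions = |B|^|A| = 3^5
= 243

Number of functions = 243


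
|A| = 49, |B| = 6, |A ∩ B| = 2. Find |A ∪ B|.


|A ∪ B| = |A| + |B| - |A ∩ B|
= 49 + 6 - 2
= 53

|A ∪ B| = 53


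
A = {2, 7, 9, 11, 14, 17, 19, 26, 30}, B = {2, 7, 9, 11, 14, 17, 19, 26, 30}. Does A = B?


Two sets are equal iff they have exactly the same elements.
A = {2, 7, 9, 11, 14, 17, 19, 26, 30}
B = {2, 7, 9, 11, 14, 17, 19, 26, 30}
Same elements → A = B

Yes, A = B


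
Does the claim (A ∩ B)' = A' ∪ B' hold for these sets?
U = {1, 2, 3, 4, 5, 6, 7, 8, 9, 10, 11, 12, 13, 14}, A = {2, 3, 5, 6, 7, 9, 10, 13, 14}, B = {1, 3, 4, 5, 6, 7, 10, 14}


LHS: A ∩ B = {3, 5, 6, 7, 10, 14}
(A ∩ B)' = U \ (A ∩ B) = {1, 2, 4, 8, 9, 11, 12, 13}
A' = {1, 4, 8, 11, 12}, B' = {2, 8, 9, 11, 12, 13}
Claimed RHS: A' ∪ B' = {1, 2, 4, 8, 9, 11, 12, 13}
Identity is VALID: LHS = RHS = {1, 2, 4, 8, 9, 11, 12, 13} ✓

Identity is valid. (A ∩ B)' = A' ∪ B' = {1, 2, 4, 8, 9, 11, 12, 13}


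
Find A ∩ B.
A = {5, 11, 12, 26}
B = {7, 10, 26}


A ∩ B = elements in both A and B
A = {5, 11, 12, 26}
B = {7, 10, 26}
A ∩ B = {26}

A ∩ B = {26}


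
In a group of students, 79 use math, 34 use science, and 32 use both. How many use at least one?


|A ∪ B| = |A| + |B| - |A ∩ B|
= 79 + 34 - 32
= 81

|A ∪ B| = 81


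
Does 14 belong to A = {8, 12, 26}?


A = {8, 12, 26}
Checking if 14 is in A
14 is not in A → False

14 ∉ A


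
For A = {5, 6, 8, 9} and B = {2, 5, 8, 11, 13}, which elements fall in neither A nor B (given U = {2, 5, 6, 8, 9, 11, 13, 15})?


A = {5, 6, 8, 9}
B = {2, 5, 8, 11, 13}
Region: in neither A nor B (given U = {2, 5, 6, 8, 9, 11, 13, 15})
Elements: {15}

Elements in neither A nor B (given U = {2, 5, 6, 8, 9, 11, 13, 15}): {15}


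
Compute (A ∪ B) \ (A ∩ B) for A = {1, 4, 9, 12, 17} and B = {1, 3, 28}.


A △ B = (A \ B) ∪ (B \ A) = elements in exactly one of A or B
A \ B = {4, 9, 12, 17}
B \ A = {3, 28}
A △ B = {3, 4, 9, 12, 17, 28}

A △ B = {3, 4, 9, 12, 17, 28}


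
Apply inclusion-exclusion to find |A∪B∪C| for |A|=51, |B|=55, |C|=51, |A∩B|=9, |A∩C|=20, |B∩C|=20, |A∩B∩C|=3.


|A∪B∪C| = |A|+|B|+|C| - |A∩B|-|A∩C|-|B∩C| + |A∩B∩C|
= 51+55+51 - 9-20-20 + 3
= 157 - 49 + 3
= 111

|A ∪ B ∪ C| = 111


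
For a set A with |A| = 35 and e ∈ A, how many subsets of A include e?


Subsets of A containing e correspond to subsets of A \ {e}, which has 34 elements.
Count = 2^(n-1) = 2^34
= 17179869184

Number of subsets containing e = 17179869184


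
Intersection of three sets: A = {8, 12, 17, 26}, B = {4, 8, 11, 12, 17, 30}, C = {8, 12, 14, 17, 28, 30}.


A ∩ B = {8, 12, 17}
(A ∩ B) ∩ C = {8, 12, 17}

A ∩ B ∩ C = {8, 12, 17}


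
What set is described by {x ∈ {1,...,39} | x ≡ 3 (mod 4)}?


Checking each candidate:
Condition: x in {1,...,39} with x ≡ 3 (mod 4)
Result = {3, 7, 11, 15, 19, 23, 27, 31, 35, 39}

{3, 7, 11, 15, 19, 23, 27, 31, 35, 39}


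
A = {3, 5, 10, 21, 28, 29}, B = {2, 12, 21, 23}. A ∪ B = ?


A ∪ B = all elements in A or B (or both)
A = {3, 5, 10, 21, 28, 29}
B = {2, 12, 21, 23}
A ∪ B = {2, 3, 5, 10, 12, 21, 23, 28, 29}

A ∪ B = {2, 3, 5, 10, 12, 21, 23, 28, 29}


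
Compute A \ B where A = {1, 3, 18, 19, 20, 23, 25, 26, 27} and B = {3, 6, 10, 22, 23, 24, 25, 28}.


A \ B = elements in A but not in B
A = {1, 3, 18, 19, 20, 23, 25, 26, 27}
B = {3, 6, 10, 22, 23, 24, 25, 28}
Remove from A any elements in B
A \ B = {1, 18, 19, 20, 26, 27}

A \ B = {1, 18, 19, 20, 26, 27}


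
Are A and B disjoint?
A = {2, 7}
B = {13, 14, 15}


Disjoint means A ∩ B = ∅.
A ∩ B = ∅
A ∩ B = ∅, so A and B are disjoint.

Yes, A and B are disjoint


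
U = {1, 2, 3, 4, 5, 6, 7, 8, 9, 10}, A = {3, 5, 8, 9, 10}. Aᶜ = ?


Aᶜ = U \ A = elements in U but not in A
U = {1, 2, 3, 4, 5, 6, 7, 8, 9, 10}
A = {3, 5, 8, 9, 10}
Aᶜ = {1, 2, 4, 6, 7}

Aᶜ = {1, 2, 4, 6, 7}


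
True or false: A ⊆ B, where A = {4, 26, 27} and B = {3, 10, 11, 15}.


A ⊆ B means every element of A is in B.
Elements in A not in B: {4, 26, 27}
So A ⊄ B.

No, A ⊄ B


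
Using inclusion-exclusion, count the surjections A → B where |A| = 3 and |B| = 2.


n = |A| = 3, k = |B| = 2. Surjections via inclusion-exclusion:
S(n,k) = Σ(-1)^i × C(k,i) × (k-i)^n, i=0 to k
i=0: (-1)^0×C(2,0)×2^3 = 8
i=1: (-1)^1×C(2,1)×1^3 = -2
i=2: (-1)^2×C(2,2)×0^3 = 0
Total = 6

Number of surjections = 6


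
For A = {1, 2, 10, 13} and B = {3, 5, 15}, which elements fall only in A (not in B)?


A = {1, 2, 10, 13}
B = {3, 5, 15}
Region: only in A (not in B)
Elements: {1, 2, 10, 13}

Elements only in A (not in B): {1, 2, 10, 13}


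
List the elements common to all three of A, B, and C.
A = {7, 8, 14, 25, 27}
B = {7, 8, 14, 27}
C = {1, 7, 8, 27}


A ∩ B = {7, 8, 14, 27}
(A ∩ B) ∩ C = {7, 8, 27}

A ∩ B ∩ C = {7, 8, 27}


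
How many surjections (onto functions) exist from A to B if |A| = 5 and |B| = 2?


n = |A| = 5, k = |B| = 2. Surjections via inclusion-exclusion:
S(n,k) = Σ(-1)^i × C(k,i) × (k-i)^n, i=0 to k
i=0: (-1)^0×C(2,0)×2^5 = 32
i=1: (-1)^1×C(2,1)×1^5 = -2
i=2: (-1)^2×C(2,2)×0^5 = 0
Total = 30

Number of surjections = 30


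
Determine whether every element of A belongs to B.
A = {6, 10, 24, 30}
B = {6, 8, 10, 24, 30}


A ⊆ B means every element of A is in B.
All elements of A are in B.
So A ⊆ B.

Yes, A ⊆ B


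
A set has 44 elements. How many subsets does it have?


Number of subsets = 2^n
= 2^44
= 17592186044416

|P(A)| = 17592186044416


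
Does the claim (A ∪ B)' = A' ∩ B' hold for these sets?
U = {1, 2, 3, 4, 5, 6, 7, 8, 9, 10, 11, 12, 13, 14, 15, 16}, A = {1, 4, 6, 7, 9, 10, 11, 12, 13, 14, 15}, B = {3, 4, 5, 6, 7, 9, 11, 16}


LHS: A ∪ B = {1, 3, 4, 5, 6, 7, 9, 10, 11, 12, 13, 14, 15, 16}
(A ∪ B)' = U \ (A ∪ B) = {2, 8}
A' = {2, 3, 5, 8, 16}, B' = {1, 2, 8, 10, 12, 13, 14, 15}
Claimed RHS: A' ∩ B' = {2, 8}
Identity is VALID: LHS = RHS = {2, 8} ✓

Identity is valid. (A ∪ B)' = A' ∩ B' = {2, 8}


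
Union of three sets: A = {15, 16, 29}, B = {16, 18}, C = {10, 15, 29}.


A ∪ B = {15, 16, 18, 29}
(A ∪ B) ∪ C = {10, 15, 16, 18, 29}

A ∪ B ∪ C = {10, 15, 16, 18, 29}


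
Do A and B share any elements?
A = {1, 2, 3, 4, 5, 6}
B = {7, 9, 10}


Disjoint means A ∩ B = ∅.
A ∩ B = ∅
A ∩ B = ∅, so A and B are disjoint.

No — A and B share no elements (A ∩ B = ∅), so they are disjoint


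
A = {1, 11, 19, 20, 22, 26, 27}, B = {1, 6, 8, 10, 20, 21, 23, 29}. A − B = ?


A \ B = elements in A but not in B
A = {1, 11, 19, 20, 22, 26, 27}
B = {1, 6, 8, 10, 20, 21, 23, 29}
Remove from A any elements in B
A \ B = {11, 19, 22, 26, 27}

A \ B = {11, 19, 22, 26, 27}


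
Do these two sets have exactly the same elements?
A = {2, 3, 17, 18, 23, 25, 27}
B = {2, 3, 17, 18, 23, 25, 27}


Two sets are equal iff they have exactly the same elements.
A = {2, 3, 17, 18, 23, 25, 27}
B = {2, 3, 17, 18, 23, 25, 27}
Same elements → A = B

Yes, A = B


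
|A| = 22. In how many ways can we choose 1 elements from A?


C(n,k) = n! / (k!(n-k)!)
C(22,1) = 22! / (1!21!)
= 22

C(22,1) = 22


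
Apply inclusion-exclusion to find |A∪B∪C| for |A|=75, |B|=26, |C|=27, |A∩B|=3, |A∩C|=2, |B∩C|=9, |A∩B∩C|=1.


|A∪B∪C| = |A|+|B|+|C| - |A∩B|-|A∩C|-|B∩C| + |A∩B∩C|
= 75+26+27 - 3-2-9 + 1
= 128 - 14 + 1
= 115

|A ∪ B ∪ C| = 115


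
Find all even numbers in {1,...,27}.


Checking each candidate:
Condition: even numbers in {1,...,27}
Result = {2, 4, 6, 8, 10, 12, 14, 16, 18, 20, 22, 24, 26}

{2, 4, 6, 8, 10, 12, 14, 16, 18, 20, 22, 24, 26}


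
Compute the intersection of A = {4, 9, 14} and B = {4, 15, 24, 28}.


A ∩ B = elements in both A and B
A = {4, 9, 14}
B = {4, 15, 24, 28}
A ∩ B = {4}

A ∩ B = {4}


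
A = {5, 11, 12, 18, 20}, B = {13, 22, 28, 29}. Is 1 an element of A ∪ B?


A = {5, 11, 12, 18, 20}, B = {13, 22, 28, 29}
A ∪ B = all elements in A or B
A ∪ B = {5, 11, 12, 13, 18, 20, 22, 28, 29}
Checking if 1 ∈ A ∪ B
1 is not in A ∪ B → False

1 ∉ A ∪ B


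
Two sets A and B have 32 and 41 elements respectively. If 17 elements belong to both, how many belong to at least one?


|A ∪ B| = |A| + |B| - |A ∩ B|
= 32 + 41 - 17
= 56

|A ∪ B| = 56


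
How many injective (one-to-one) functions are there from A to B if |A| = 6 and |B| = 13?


An injection sends each of |A| = 6 inputs to a distinct output in B.
# injections = |B|·(|B|-1)·…·(|B|-|A|+1) = 13! / (13 - 6)!
= 13 × 12 × 11 × 10 × 9 × 8
= 1235520

Number of injections = 1235520


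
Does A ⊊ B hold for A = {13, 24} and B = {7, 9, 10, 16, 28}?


A ⊂ B requires: A ⊆ B AND A ≠ B.
A ⊆ B? No
A ⊄ B, so A is not a proper subset.

No, A is not a proper subset of B


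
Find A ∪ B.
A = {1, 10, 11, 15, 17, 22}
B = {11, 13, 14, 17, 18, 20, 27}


A ∪ B = all elements in A or B (or both)
A = {1, 10, 11, 15, 17, 22}
B = {11, 13, 14, 17, 18, 20, 27}
A ∪ B = {1, 10, 11, 13, 14, 15, 17, 18, 20, 22, 27}

A ∪ B = {1, 10, 11, 13, 14, 15, 17, 18, 20, 22, 27}


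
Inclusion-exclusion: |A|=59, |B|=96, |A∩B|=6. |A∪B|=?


|A ∪ B| = |A| + |B| - |A ∩ B|
= 59 + 96 - 6
= 149

|A ∪ B| = 149


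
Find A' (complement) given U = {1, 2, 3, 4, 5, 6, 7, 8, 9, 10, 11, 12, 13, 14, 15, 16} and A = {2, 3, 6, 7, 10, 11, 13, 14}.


Aᶜ = U \ A = elements in U but not in A
U = {1, 2, 3, 4, 5, 6, 7, 8, 9, 10, 11, 12, 13, 14, 15, 16}
A = {2, 3, 6, 7, 10, 11, 13, 14}
Aᶜ = {1, 4, 5, 8, 9, 12, 15, 16}

Aᶜ = {1, 4, 5, 8, 9, 12, 15, 16}


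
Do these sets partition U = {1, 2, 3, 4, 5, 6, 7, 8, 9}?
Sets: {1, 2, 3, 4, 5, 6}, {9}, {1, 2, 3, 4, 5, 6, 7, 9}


A partition requires: (1) non-empty parts, (2) pairwise disjoint, (3) union = U
Parts: {1, 2, 3, 4, 5, 6}, {9}, {1, 2, 3, 4, 5, 6, 7, 9}
Union of parts: {1, 2, 3, 4, 5, 6, 7, 9}
U = {1, 2, 3, 4, 5, 6, 7, 8, 9}
All non-empty? True
Pairwise disjoint? False
Covers U? False

No, not a valid partition


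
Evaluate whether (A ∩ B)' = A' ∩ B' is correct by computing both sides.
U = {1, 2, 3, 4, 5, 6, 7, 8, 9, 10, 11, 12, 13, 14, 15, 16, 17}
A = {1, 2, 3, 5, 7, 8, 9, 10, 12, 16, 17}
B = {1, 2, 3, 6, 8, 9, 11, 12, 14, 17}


LHS: A ∩ B = {1, 2, 3, 8, 9, 12, 17}
(A ∩ B)' = U \ (A ∩ B) = {4, 5, 6, 7, 10, 11, 13, 14, 15, 16}
A' = {4, 6, 11, 13, 14, 15}, B' = {4, 5, 7, 10, 13, 15, 16}
Claimed RHS: A' ∩ B' = {4, 13, 15}
Identity is INVALID: LHS = {4, 5, 6, 7, 10, 11, 13, 14, 15, 16} but the RHS claimed here equals {4, 13, 15}. The correct form is (A ∩ B)' = A' ∪ B'.

Identity is invalid: (A ∩ B)' = {4, 5, 6, 7, 10, 11, 13, 14, 15, 16} but A' ∩ B' = {4, 13, 15}. The correct De Morgan law is (A ∩ B)' = A' ∪ B'.


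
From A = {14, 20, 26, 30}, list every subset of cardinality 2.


|A| = 4, so A has C(4,2) = 6 subsets of size 2.
Enumerate by choosing 2 elements from A at a time:
{14, 20}, {14, 26}, {14, 30}, {20, 26}, {20, 30}, {26, 30}

2-element subsets (6 total): {14, 20}, {14, 26}, {14, 30}, {20, 26}, {20, 30}, {26, 30}


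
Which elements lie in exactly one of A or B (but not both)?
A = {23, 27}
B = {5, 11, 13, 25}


A △ B = (A \ B) ∪ (B \ A) = elements in exactly one of A or B
A \ B = {23, 27}
B \ A = {5, 11, 13, 25}
A △ B = {5, 11, 13, 23, 25, 27}

A △ B = {5, 11, 13, 23, 25, 27}


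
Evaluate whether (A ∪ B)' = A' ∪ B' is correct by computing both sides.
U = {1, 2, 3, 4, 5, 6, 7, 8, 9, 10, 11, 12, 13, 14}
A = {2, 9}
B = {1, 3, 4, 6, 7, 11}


LHS: A ∪ B = {1, 2, 3, 4, 6, 7, 9, 11}
(A ∪ B)' = U \ (A ∪ B) = {5, 8, 10, 12, 13, 14}
A' = {1, 3, 4, 5, 6, 7, 8, 10, 11, 12, 13, 14}, B' = {2, 5, 8, 9, 10, 12, 13, 14}
Claimed RHS: A' ∪ B' = {1, 2, 3, 4, 5, 6, 7, 8, 9, 10, 11, 12, 13, 14}
Identity is INVALID: LHS = {5, 8, 10, 12, 13, 14} but the RHS claimed here equals {1, 2, 3, 4, 5, 6, 7, 8, 9, 10, 11, 12, 13, 14}. The correct form is (A ∪ B)' = A' ∩ B'.

Identity is invalid: (A ∪ B)' = {5, 8, 10, 12, 13, 14} but A' ∪ B' = {1, 2, 3, 4, 5, 6, 7, 8, 9, 10, 11, 12, 13, 14}. The correct De Morgan law is (A ∪ B)' = A' ∩ B'.


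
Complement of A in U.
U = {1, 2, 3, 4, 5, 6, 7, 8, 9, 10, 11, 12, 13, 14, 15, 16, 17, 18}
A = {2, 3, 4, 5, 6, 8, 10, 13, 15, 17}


Aᶜ = U \ A = elements in U but not in A
U = {1, 2, 3, 4, 5, 6, 7, 8, 9, 10, 11, 12, 13, 14, 15, 16, 17, 18}
A = {2, 3, 4, 5, 6, 8, 10, 13, 15, 17}
Aᶜ = {1, 7, 9, 11, 12, 14, 16, 18}

Aᶜ = {1, 7, 9, 11, 12, 14, 16, 18}


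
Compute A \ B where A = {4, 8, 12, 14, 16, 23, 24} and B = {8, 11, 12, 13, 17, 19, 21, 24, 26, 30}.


A \ B = elements in A but not in B
A = {4, 8, 12, 14, 16, 23, 24}
B = {8, 11, 12, 13, 17, 19, 21, 24, 26, 30}
Remove from A any elements in B
A \ B = {4, 14, 16, 23}

A \ B = {4, 14, 16, 23}


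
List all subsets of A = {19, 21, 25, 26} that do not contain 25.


A subset of A that omits 25 is a subset of A \ {25}, so there are 2^(n-1) = 2^3 = 8 of them.
Subsets excluding 25: ∅, {19}, {21}, {26}, {19, 21}, {19, 26}, {21, 26}, {19, 21, 26}

Subsets excluding 25 (8 total): ∅, {19}, {21}, {26}, {19, 21}, {19, 26}, {21, 26}, {19, 21, 26}


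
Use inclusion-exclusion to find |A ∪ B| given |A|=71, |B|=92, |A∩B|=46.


|A ∪ B| = |A| + |B| - |A ∩ B|
= 71 + 92 - 46
= 117

|A ∪ B| = 117


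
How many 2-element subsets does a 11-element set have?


C(n,k) = n! / (k!(n-k)!)
C(11,2) = 11! / (2!9!)
= 55

C(11,2) = 55


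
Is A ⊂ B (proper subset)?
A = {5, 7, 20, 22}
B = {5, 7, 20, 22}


A ⊂ B requires: A ⊆ B AND A ≠ B.
A ⊆ B? Yes
A = B? Yes
A = B, so A is not a PROPER subset.

No, A is not a proper subset of B


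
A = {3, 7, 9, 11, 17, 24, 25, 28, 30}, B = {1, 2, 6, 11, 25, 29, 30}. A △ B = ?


A △ B = (A \ B) ∪ (B \ A) = elements in exactly one of A or B
A \ B = {3, 7, 9, 17, 24, 28}
B \ A = {1, 2, 6, 29}
A △ B = {1, 2, 3, 6, 7, 9, 17, 24, 28, 29}

A △ B = {1, 2, 3, 6, 7, 9, 17, 24, 28, 29}


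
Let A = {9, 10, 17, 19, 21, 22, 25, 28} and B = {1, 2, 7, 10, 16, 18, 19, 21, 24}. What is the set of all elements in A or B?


A ∪ B = all elements in A or B (or both)
A = {9, 10, 17, 19, 21, 22, 25, 28}
B = {1, 2, 7, 10, 16, 18, 19, 21, 24}
A ∪ B = {1, 2, 7, 9, 10, 16, 17, 18, 19, 21, 22, 24, 25, 28}

A ∪ B = {1, 2, 7, 9, 10, 16, 17, 18, 19, 21, 22, 24, 25, 28}


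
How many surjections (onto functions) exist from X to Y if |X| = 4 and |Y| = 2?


n = |X| = 4, k = |Y| = 2. Surjections via inclusion-exclusion:
S(n,k) = Σ(-1)^i × C(k,i) × (k-i)^n, i=0 to k
i=0: (-1)^0×C(2,0)×2^4 = 16
i=1: (-1)^1×C(2,1)×1^4 = -2
i=2: (-1)^2×C(2,2)×0^4 = 0
Total = 14

Number of surjections = 14


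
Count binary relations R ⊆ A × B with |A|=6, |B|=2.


A relation from A to B is any subset of A × B.
|A × B| = 6 × 2 = 12
# relations = 2^|A × B| = 2^12 = 4096

Number of relations = 4096


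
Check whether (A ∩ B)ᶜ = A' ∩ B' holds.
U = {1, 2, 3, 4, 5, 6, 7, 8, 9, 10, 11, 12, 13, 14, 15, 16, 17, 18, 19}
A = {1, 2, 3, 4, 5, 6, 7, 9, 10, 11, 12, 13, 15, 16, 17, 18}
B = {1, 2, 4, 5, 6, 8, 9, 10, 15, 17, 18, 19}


LHS: A ∩ B = {1, 2, 4, 5, 6, 9, 10, 15, 17, 18}
(A ∩ B)' = U \ (A ∩ B) = {3, 7, 8, 11, 12, 13, 14, 16, 19}
A' = {8, 14, 19}, B' = {3, 7, 11, 12, 13, 14, 16}
Claimed RHS: A' ∩ B' = {14}
Identity is INVALID: LHS = {3, 7, 8, 11, 12, 13, 14, 16, 19} but the RHS claimed here equals {14}. The correct form is (A ∩ B)' = A' ∪ B'.

Identity is invalid: (A ∩ B)' = {3, 7, 8, 11, 12, 13, 14, 16, 19} but A' ∩ B' = {14}. The correct De Morgan law is (A ∩ B)' = A' ∪ B'.


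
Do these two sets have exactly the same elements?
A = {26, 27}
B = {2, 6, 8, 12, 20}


Two sets are equal iff they have exactly the same elements.
A = {26, 27}
B = {2, 6, 8, 12, 20}
Differences: {2, 6, 8, 12, 20, 26, 27}
A ≠ B

No, A ≠ B


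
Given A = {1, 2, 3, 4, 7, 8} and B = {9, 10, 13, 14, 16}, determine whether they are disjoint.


Disjoint means A ∩ B = ∅.
A ∩ B = ∅
A ∩ B = ∅, so A and B are disjoint.

Yes, A and B are disjoint


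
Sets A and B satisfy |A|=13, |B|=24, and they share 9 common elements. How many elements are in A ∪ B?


|A ∪ B| = |A| + |B| - |A ∩ B|
= 13 + 24 - 9
= 28

|A ∪ B| = 28


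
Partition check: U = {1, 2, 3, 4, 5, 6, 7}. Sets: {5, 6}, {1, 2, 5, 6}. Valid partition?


A partition requires: (1) non-empty parts, (2) pairwise disjoint, (3) union = U
Parts: {5, 6}, {1, 2, 5, 6}
Union of parts: {1, 2, 5, 6}
U = {1, 2, 3, 4, 5, 6, 7}
All non-empty? True
Pairwise disjoint? False
Covers U? False

No, not a valid partition


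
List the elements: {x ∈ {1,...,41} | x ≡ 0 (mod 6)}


Checking each candidate:
Condition: x in {1,...,41} with x ≡ 0 (mod 6)
Result = {6, 12, 18, 24, 30, 36}

{6, 12, 18, 24, 30, 36}


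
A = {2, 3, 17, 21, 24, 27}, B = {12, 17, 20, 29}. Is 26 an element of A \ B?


A = {2, 3, 17, 21, 24, 27}, B = {12, 17, 20, 29}
A \ B = elements in A but not in B
A \ B = {2, 3, 21, 24, 27}
Checking if 26 ∈ A \ B
26 is not in A \ B → False

26 ∉ A \ B


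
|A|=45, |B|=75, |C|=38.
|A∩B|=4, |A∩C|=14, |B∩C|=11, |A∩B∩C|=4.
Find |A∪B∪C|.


|A∪B∪C| = |A|+|B|+|C| - |A∩B|-|A∩C|-|B∩C| + |A∩B∩C|
= 45+75+38 - 4-14-11 + 4
= 158 - 29 + 4
= 133

|A ∪ B ∪ C| = 133


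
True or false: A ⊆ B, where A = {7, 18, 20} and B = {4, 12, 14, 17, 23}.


A ⊆ B means every element of A is in B.
Elements in A not in B: {7, 18, 20}
So A ⊄ B.

No, A ⊄ B


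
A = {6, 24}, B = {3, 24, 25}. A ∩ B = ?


A ∩ B = elements in both A and B
A = {6, 24}
B = {3, 24, 25}
A ∩ B = {24}

A ∩ B = {24}


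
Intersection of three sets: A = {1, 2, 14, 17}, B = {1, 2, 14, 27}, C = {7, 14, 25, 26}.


A ∩ B = {1, 2, 14}
(A ∩ B) ∩ C = {14}

A ∩ B ∩ C = {14}


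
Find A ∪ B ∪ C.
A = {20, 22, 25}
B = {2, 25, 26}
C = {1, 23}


A ∪ B = {2, 20, 22, 25, 26}
(A ∪ B) ∪ C = {1, 2, 20, 22, 23, 25, 26}

A ∪ B ∪ C = {1, 2, 20, 22, 23, 25, 26}


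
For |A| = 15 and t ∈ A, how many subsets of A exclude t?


Subsets of A avoiding t are subsets of A \ {t}, which has 14 elements.
Count = 2^(n-1) = 2^14
= 16384

Number of subsets avoiding t = 16384


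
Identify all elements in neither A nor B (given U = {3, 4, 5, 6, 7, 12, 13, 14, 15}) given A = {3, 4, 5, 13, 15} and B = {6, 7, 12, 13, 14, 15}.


A = {3, 4, 5, 13, 15}
B = {6, 7, 12, 13, 14, 15}
Region: in neither A nor B (given U = {3, 4, 5, 6, 7, 12, 13, 14, 15})
Elements: ∅

Elements in neither A nor B (given U = {3, 4, 5, 6, 7, 12, 13, 14, 15}): ∅


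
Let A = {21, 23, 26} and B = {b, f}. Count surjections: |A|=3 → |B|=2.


n = |A| = 3, k = |B| = 2. Surjections via inclusion-exclusion:
S(n,k) = Σ(-1)^i × C(k,i) × (k-i)^n, i=0 to k
i=0: (-1)^0×C(2,0)×2^3 = 8
i=1: (-1)^1×C(2,1)×1^3 = -2
i=2: (-1)^2×C(2,2)×0^3 = 0
Total = 6

Number of surjections = 6


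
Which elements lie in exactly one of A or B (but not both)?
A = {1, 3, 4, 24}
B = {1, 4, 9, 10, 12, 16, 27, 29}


A △ B = (A \ B) ∪ (B \ A) = elements in exactly one of A or B
A \ B = {3, 24}
B \ A = {9, 10, 12, 16, 27, 29}
A △ B = {3, 9, 10, 12, 16, 24, 27, 29}

A △ B = {3, 9, 10, 12, 16, 24, 27, 29}


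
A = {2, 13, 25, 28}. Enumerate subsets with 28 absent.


A subset of A that omits 28 is a subset of A \ {28}, so there are 2^(n-1) = 2^3 = 8 of them.
Subsets excluding 28: ∅, {2}, {13}, {25}, {2, 13}, {2, 25}, {13, 25}, {2, 13, 25}

Subsets excluding 28 (8 total): ∅, {2}, {13}, {25}, {2, 13}, {2, 25}, {13, 25}, {2, 13, 25}


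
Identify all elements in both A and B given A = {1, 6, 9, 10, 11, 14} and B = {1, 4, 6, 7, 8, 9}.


A = {1, 6, 9, 10, 11, 14}
B = {1, 4, 6, 7, 8, 9}
Region: in both A and B
Elements: {1, 6, 9}

Elements in both A and B: {1, 6, 9}


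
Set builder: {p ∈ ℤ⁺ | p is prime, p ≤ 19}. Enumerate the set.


Checking each candidate:
Condition: primes ≤ 19
Result = {2, 3, 5, 7, 11, 13, 17, 19}

{2, 3, 5, 7, 11, 13, 17, 19}


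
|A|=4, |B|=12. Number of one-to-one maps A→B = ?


An injection sends each of |A| = 4 inputs to a distinct output in B.
# injections = |B|·(|B|-1)·…·(|B|-|A|+1) = 12! / (12 - 4)!
= 12 × 11 × 10 × 9
= 11880

Number of injections = 11880


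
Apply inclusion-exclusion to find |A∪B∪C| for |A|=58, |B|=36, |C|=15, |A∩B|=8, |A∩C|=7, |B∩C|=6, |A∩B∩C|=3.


|A∪B∪C| = |A|+|B|+|C| - |A∩B|-|A∩C|-|B∩C| + |A∩B∩C|
= 58+36+15 - 8-7-6 + 3
= 109 - 21 + 3
= 91

|A ∪ B ∪ C| = 91


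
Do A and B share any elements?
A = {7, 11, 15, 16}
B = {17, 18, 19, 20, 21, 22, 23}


Disjoint means A ∩ B = ∅.
A ∩ B = ∅
A ∩ B = ∅, so A and B are disjoint.

No — A and B share no elements (A ∩ B = ∅), so they are disjoint


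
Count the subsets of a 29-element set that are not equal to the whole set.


Total subsets = 2^n = 2^29 = 536870912
Proper subsets exclude the set itself: 2^n - 1
= 536870912 - 1
= 536870911

Number of proper subsets = 536870911


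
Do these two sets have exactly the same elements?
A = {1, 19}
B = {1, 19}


Two sets are equal iff they have exactly the same elements.
A = {1, 19}
B = {1, 19}
Same elements → A = B

Yes, A = B


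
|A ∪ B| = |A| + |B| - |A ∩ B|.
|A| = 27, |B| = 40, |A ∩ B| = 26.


|A ∪ B| = |A| + |B| - |A ∩ B|
= 27 + 40 - 26
= 41

|A ∪ B| = 41


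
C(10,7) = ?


C(n,k) = n! / (k!(n-k)!)
C(10,7) = 10! / (7!3!)
= 120

C(10,7) = 120


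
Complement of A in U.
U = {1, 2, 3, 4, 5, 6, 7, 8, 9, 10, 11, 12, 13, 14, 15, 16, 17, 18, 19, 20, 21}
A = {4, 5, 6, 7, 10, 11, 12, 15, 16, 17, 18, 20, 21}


Aᶜ = U \ A = elements in U but not in A
U = {1, 2, 3, 4, 5, 6, 7, 8, 9, 10, 11, 12, 13, 14, 15, 16, 17, 18, 19, 20, 21}
A = {4, 5, 6, 7, 10, 11, 12, 15, 16, 17, 18, 20, 21}
Aᶜ = {1, 2, 3, 8, 9, 13, 14, 19}

Aᶜ = {1, 2, 3, 8, 9, 13, 14, 19}


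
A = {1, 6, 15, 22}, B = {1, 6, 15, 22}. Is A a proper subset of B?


A ⊂ B requires: A ⊆ B AND A ≠ B.
A ⊆ B? Yes
A = B? Yes
A = B, so A is not a PROPER subset.

No, A is not a proper subset of B


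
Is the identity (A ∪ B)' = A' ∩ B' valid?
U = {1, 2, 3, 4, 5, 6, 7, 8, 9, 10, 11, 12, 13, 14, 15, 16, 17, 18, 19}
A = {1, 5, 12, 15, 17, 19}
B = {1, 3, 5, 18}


LHS: A ∪ B = {1, 3, 5, 12, 15, 17, 18, 19}
(A ∪ B)' = U \ (A ∪ B) = {2, 4, 6, 7, 8, 9, 10, 11, 13, 14, 16}
A' = {2, 3, 4, 6, 7, 8, 9, 10, 11, 13, 14, 16, 18}, B' = {2, 4, 6, 7, 8, 9, 10, 11, 12, 13, 14, 15, 16, 17, 19}
Claimed RHS: A' ∩ B' = {2, 4, 6, 7, 8, 9, 10, 11, 13, 14, 16}
Identity is VALID: LHS = RHS = {2, 4, 6, 7, 8, 9, 10, 11, 13, 14, 16} ✓

Identity is valid. (A ∪ B)' = A' ∩ B' = {2, 4, 6, 7, 8, 9, 10, 11, 13, 14, 16}


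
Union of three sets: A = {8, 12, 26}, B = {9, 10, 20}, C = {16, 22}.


A ∪ B = {8, 9, 10, 12, 20, 26}
(A ∪ B) ∪ C = {8, 9, 10, 12, 16, 20, 22, 26}

A ∪ B ∪ C = {8, 9, 10, 12, 16, 20, 22, 26}


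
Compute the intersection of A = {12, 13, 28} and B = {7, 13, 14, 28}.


A ∩ B = elements in both A and B
A = {12, 13, 28}
B = {7, 13, 14, 28}
A ∩ B = {13, 28}

A ∩ B = {13, 28}


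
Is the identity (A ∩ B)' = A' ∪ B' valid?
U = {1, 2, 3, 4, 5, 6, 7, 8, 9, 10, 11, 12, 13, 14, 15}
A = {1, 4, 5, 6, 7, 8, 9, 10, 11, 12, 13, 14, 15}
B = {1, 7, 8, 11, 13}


LHS: A ∩ B = {1, 7, 8, 11, 13}
(A ∩ B)' = U \ (A ∩ B) = {2, 3, 4, 5, 6, 9, 10, 12, 14, 15}
A' = {2, 3}, B' = {2, 3, 4, 5, 6, 9, 10, 12, 14, 15}
Claimed RHS: A' ∪ B' = {2, 3, 4, 5, 6, 9, 10, 12, 14, 15}
Identity is VALID: LHS = RHS = {2, 3, 4, 5, 6, 9, 10, 12, 14, 15} ✓

Identity is valid. (A ∩ B)' = A' ∪ B' = {2, 3, 4, 5, 6, 9, 10, 12, 14, 15}


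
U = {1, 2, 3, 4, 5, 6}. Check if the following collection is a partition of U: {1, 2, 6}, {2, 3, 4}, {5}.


A partition requires: (1) non-empty parts, (2) pairwise disjoint, (3) union = U
Parts: {1, 2, 6}, {2, 3, 4}, {5}
Union of parts: {1, 2, 3, 4, 5, 6}
U = {1, 2, 3, 4, 5, 6}
All non-empty? True
Pairwise disjoint? False
Covers U? True

No, not a valid partition


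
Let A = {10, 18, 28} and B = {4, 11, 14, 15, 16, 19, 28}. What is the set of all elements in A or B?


A ∪ B = all elements in A or B (or both)
A = {10, 18, 28}
B = {4, 11, 14, 15, 16, 19, 28}
A ∪ B = {4, 10, 11, 14, 15, 16, 18, 19, 28}

A ∪ B = {4, 10, 11, 14, 15, 16, 18, 19, 28}


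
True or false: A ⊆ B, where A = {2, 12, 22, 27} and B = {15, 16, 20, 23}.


A ⊆ B means every element of A is in B.
Elements in A not in B: {2, 12, 22, 27}
So A ⊄ B.

No, A ⊄ B


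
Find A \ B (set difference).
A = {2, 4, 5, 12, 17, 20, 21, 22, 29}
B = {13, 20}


A \ B = elements in A but not in B
A = {2, 4, 5, 12, 17, 20, 21, 22, 29}
B = {13, 20}
Remove from A any elements in B
A \ B = {2, 4, 5, 12, 17, 21, 22, 29}

A \ B = {2, 4, 5, 12, 17, 21, 22, 29}


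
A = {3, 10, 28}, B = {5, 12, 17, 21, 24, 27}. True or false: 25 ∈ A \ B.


A = {3, 10, 28}, B = {5, 12, 17, 21, 24, 27}
A \ B = elements in A but not in B
A \ B = {3, 10, 28}
Checking if 25 ∈ A \ B
25 is not in A \ B → False

25 ∉ A \ B


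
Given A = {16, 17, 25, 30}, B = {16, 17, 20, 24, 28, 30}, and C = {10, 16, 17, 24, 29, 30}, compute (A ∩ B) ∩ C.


A ∩ B = {16, 17, 30}
(A ∩ B) ∩ C = {16, 17, 30}

A ∩ B ∩ C = {16, 17, 30}


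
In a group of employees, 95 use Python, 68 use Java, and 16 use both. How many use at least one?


|A ∪ B| = |A| + |B| - |A ∩ B|
= 95 + 68 - 16
= 147

|A ∪ B| = 147


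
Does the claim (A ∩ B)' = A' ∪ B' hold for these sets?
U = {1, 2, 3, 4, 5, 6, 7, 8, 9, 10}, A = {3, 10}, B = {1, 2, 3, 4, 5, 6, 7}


LHS: A ∩ B = {3}
(A ∩ B)' = U \ (A ∩ B) = {1, 2, 4, 5, 6, 7, 8, 9, 10}
A' = {1, 2, 4, 5, 6, 7, 8, 9}, B' = {8, 9, 10}
Claimed RHS: A' ∪ B' = {1, 2, 4, 5, 6, 7, 8, 9, 10}
Identity is VALID: LHS = RHS = {1, 2, 4, 5, 6, 7, 8, 9, 10} ✓

Identity is valid. (A ∩ B)' = A' ∪ B' = {1, 2, 4, 5, 6, 7, 8, 9, 10}


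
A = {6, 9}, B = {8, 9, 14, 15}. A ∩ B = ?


A ∩ B = elements in both A and B
A = {6, 9}
B = {8, 9, 14, 15}
A ∩ B = {9}

A ∩ B = {9}


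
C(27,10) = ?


C(n,k) = n! / (k!(n-k)!)
C(27,10) = 27! / (10!17!)
= 8436285

C(27,10) = 8436285


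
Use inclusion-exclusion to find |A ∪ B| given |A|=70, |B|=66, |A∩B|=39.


|A ∪ B| = |A| + |B| - |A ∩ B|
= 70 + 66 - 39
= 97

|A ∪ B| = 97


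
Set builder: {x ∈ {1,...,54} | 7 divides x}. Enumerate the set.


Checking each candidate:
Condition: multiples of 7 in {1,...,54}
Result = {7, 14, 21, 28, 35, 42, 49}

{7, 14, 21, 28, 35, 42, 49}


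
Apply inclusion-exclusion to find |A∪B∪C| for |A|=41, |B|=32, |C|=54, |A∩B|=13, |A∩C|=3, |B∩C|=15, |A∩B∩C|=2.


|A∪B∪C| = |A|+|B|+|C| - |A∩B|-|A∩C|-|B∩C| + |A∩B∩C|
= 41+32+54 - 13-3-15 + 2
= 127 - 31 + 2
= 98

|A ∪ B ∪ C| = 98


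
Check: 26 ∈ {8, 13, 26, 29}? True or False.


A = {8, 13, 26, 29}
Checking if 26 is in A
26 is in A → True

26 ∈ A


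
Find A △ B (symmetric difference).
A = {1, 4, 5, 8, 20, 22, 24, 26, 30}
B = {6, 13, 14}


A △ B = (A \ B) ∪ (B \ A) = elements in exactly one of A or B
A \ B = {1, 4, 5, 8, 20, 22, 24, 26, 30}
B \ A = {6, 13, 14}
A △ B = {1, 4, 5, 6, 8, 13, 14, 20, 22, 24, 26, 30}

A △ B = {1, 4, 5, 6, 8, 13, 14, 20, 22, 24, 26, 30}


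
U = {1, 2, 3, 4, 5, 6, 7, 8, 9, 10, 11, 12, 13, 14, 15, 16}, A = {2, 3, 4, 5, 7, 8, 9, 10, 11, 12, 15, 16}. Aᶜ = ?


Aᶜ = U \ A = elements in U but not in A
U = {1, 2, 3, 4, 5, 6, 7, 8, 9, 10, 11, 12, 13, 14, 15, 16}
A = {2, 3, 4, 5, 7, 8, 9, 10, 11, 12, 15, 16}
Aᶜ = {1, 6, 13, 14}

Aᶜ = {1, 6, 13, 14}


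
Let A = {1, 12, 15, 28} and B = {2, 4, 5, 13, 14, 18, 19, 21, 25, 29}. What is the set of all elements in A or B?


A ∪ B = all elements in A or B (or both)
A = {1, 12, 15, 28}
B = {2, 4, 5, 13, 14, 18, 19, 21, 25, 29}
A ∪ B = {1, 2, 4, 5, 12, 13, 14, 15, 18, 19, 21, 25, 28, 29}

A ∪ B = {1, 2, 4, 5, 12, 13, 14, 15, 18, 19, 21, 25, 28, 29}


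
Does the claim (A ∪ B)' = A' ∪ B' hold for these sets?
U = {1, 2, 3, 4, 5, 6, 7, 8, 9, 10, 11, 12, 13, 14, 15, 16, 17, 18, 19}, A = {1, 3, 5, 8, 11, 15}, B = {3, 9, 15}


LHS: A ∪ B = {1, 3, 5, 8, 9, 11, 15}
(A ∪ B)' = U \ (A ∪ B) = {2, 4, 6, 7, 10, 12, 13, 14, 16, 17, 18, 19}
A' = {2, 4, 6, 7, 9, 10, 12, 13, 14, 16, 17, 18, 19}, B' = {1, 2, 4, 5, 6, 7, 8, 10, 11, 12, 13, 14, 16, 17, 18, 19}
Claimed RHS: A' ∪ B' = {1, 2, 4, 5, 6, 7, 8, 9, 10, 11, 12, 13, 14, 16, 17, 18, 19}
Identity is INVALID: LHS = {2, 4, 6, 7, 10, 12, 13, 14, 16, 17, 18, 19} but the RHS claimed here equals {1, 2, 4, 5, 6, 7, 8, 9, 10, 11, 12, 13, 14, 16, 17, 18, 19}. The correct form is (A ∪ B)' = A' ∩ B'.

Identity is invalid: (A ∪ B)' = {2, 4, 6, 7, 10, 12, 13, 14, 16, 17, 18, 19} but A' ∪ B' = {1, 2, 4, 5, 6, 7, 8, 9, 10, 11, 12, 13, 14, 16, 17, 18, 19}. The correct De Morgan law is (A ∪ B)' = A' ∩ B'.


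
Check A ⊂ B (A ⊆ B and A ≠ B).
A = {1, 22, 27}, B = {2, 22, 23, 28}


A ⊂ B requires: A ⊆ B AND A ≠ B.
A ⊆ B? No
A ⊄ B, so A is not a proper subset.

No, A is not a proper subset of B


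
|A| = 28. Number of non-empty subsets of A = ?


Total subsets = 2^n = 2^28 = 268435456
Non-empty subsets exclude the empty set: 2^n - 1
= 268435456 - 1
= 268435455

Number of non-empty subsets = 268435455


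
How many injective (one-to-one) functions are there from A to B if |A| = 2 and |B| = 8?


An injection sends each of |A| = 2 inputs to a distinct output in B.
# injections = |B|·(|B|-1)·…·(|B|-|A|+1) = 8! / (8 - 2)!
= 8 × 7
= 56

Number of injections = 56


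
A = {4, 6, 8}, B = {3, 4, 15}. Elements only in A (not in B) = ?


A = {4, 6, 8}
B = {3, 4, 15}
Region: only in A (not in B)
Elements: {6, 8}

Elements only in A (not in B): {6, 8}


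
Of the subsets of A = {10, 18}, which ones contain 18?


A subset of A contains 18 iff the remaining 1 elements form any subset of A \ {18}.
Count: 2^(n-1) = 2^1 = 2
Subsets containing 18: {18}, {10, 18}

Subsets containing 18 (2 total): {18}, {10, 18}


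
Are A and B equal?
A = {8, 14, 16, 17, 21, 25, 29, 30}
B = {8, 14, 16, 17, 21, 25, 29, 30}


Two sets are equal iff they have exactly the same elements.
A = {8, 14, 16, 17, 21, 25, 29, 30}
B = {8, 14, 16, 17, 21, 25, 29, 30}
Same elements → A = B

Yes, A = B


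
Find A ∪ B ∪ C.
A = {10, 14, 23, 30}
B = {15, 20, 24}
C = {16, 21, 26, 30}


A ∪ B = {10, 14, 15, 20, 23, 24, 30}
(A ∪ B) ∪ C = {10, 14, 15, 16, 20, 21, 23, 24, 26, 30}

A ∪ B ∪ C = {10, 14, 15, 16, 20, 21, 23, 24, 26, 30}


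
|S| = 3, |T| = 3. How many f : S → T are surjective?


n = |S| = 3, k = |T| = 3. Surjections via inclusion-exclusion:
S(n,k) = Σ(-1)^i × C(k,i) × (k-i)^n, i=0 to k
i=0: (-1)^0×C(3,0)×3^3 = 27
i=1: (-1)^1×C(3,1)×2^3 = -24
i=2: (-1)^2×C(3,2)×1^3 = 3
i=3: (-1)^3×C(3,3)×0^3 = 0
Total = 6

Number of surjections = 6


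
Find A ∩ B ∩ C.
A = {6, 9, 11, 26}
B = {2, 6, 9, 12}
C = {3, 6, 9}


A ∩ B = {6, 9}
(A ∩ B) ∩ C = {6, 9}

A ∩ B ∩ C = {6, 9}


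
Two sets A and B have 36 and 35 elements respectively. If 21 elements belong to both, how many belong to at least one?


|A ∪ B| = |A| + |B| - |A ∩ B|
= 36 + 35 - 21
= 50

|A ∪ B| = 50


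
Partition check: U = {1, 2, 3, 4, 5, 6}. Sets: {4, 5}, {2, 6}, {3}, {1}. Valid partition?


A partition requires: (1) non-empty parts, (2) pairwise disjoint, (3) union = U
Parts: {4, 5}, {2, 6}, {3}, {1}
Union of parts: {1, 2, 3, 4, 5, 6}
U = {1, 2, 3, 4, 5, 6}
All non-empty? True
Pairwise disjoint? True
Covers U? True

Yes, valid partition


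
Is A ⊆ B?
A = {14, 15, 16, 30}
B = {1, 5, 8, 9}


A ⊆ B means every element of A is in B.
Elements in A not in B: {14, 15, 16, 30}
So A ⊄ B.

No, A ⊄ B


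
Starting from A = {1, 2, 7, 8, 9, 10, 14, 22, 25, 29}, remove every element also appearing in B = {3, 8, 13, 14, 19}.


A \ B = elements in A but not in B
A = {1, 2, 7, 8, 9, 10, 14, 22, 25, 29}
B = {3, 8, 13, 14, 19}
Remove from A any elements in B
A \ B = {1, 2, 7, 9, 10, 22, 25, 29}

A \ B = {1, 2, 7, 9, 10, 22, 25, 29}


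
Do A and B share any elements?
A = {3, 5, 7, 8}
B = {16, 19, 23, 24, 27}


Disjoint means A ∩ B = ∅.
A ∩ B = ∅
A ∩ B = ∅, so A and B are disjoint.

No — A and B share no elements (A ∩ B = ∅), so they are disjoint


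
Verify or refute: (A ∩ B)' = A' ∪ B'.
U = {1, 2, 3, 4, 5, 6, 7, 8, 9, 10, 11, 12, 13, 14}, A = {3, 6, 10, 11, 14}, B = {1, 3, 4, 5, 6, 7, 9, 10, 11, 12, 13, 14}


LHS: A ∩ B = {3, 6, 10, 11, 14}
(A ∩ B)' = U \ (A ∩ B) = {1, 2, 4, 5, 7, 8, 9, 12, 13}
A' = {1, 2, 4, 5, 7, 8, 9, 12, 13}, B' = {2, 8}
Claimed RHS: A' ∪ B' = {1, 2, 4, 5, 7, 8, 9, 12, 13}
Identity is VALID: LHS = RHS = {1, 2, 4, 5, 7, 8, 9, 12, 13} ✓

Identity is valid. (A ∩ B)' = A' ∪ B' = {1, 2, 4, 5, 7, 8, 9, 12, 13}


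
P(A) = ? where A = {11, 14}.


|A| = 2, so |P(A)| = 2^2 = 4
Enumerate subsets by cardinality (0 to 2):
∅, {11}, {14}, {11, 14}

P(A) has 4 subsets: ∅, {11}, {14}, {11, 14}


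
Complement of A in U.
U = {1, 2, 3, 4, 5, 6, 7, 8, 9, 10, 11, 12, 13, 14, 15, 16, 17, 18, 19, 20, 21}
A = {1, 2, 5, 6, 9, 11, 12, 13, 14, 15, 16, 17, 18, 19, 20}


Aᶜ = U \ A = elements in U but not in A
U = {1, 2, 3, 4, 5, 6, 7, 8, 9, 10, 11, 12, 13, 14, 15, 16, 17, 18, 19, 20, 21}
A = {1, 2, 5, 6, 9, 11, 12, 13, 14, 15, 16, 17, 18, 19, 20}
Aᶜ = {3, 4, 7, 8, 10, 21}

Aᶜ = {3, 4, 7, 8, 10, 21}


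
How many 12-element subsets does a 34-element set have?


C(n,k) = n! / (k!(n-k)!)
C(34,12) = 34! / (12!22!)
= 548354040

C(34,12) = 548354040


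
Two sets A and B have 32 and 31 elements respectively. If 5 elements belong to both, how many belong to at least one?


|A ∪ B| = |A| + |B| - |A ∩ B|
= 32 + 31 - 5
= 58

|A ∪ B| = 58


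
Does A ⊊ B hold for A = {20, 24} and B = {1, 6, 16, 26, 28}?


A ⊂ B requires: A ⊆ B AND A ≠ B.
A ⊆ B? No
A ⊄ B, so A is not a proper subset.

No, A is not a proper subset of B


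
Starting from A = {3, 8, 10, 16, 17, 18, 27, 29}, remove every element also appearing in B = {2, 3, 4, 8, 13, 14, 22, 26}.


A \ B = elements in A but not in B
A = {3, 8, 10, 16, 17, 18, 27, 29}
B = {2, 3, 4, 8, 13, 14, 22, 26}
Remove from A any elements in B
A \ B = {10, 16, 17, 18, 27, 29}

A \ B = {10, 16, 17, 18, 27, 29}


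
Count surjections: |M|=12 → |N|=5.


n = |M| = 12, k = |N| = 5. Surjections via inclusion-exclusion:
S(n,k) = Σ(-1)^i × C(k,i) × (k-i)^n, i=0 to k
i=0: (-1)^0×C(5,0)×5^12 = 244140625
i=1: (-1)^1×C(5,1)×4^12 = -83886080
i=2: (-1)^2×C(5,2)×3^12 = 5314410
i=3: (-1)^3×C(5,3)×2^12 = -40960
i=4: (-1)^4×C(5,4)×1^12 = 5
i=5: (-1)^5×C(5,5)×0^12 = 0
Total = 165528000

Number of surjections = 165528000


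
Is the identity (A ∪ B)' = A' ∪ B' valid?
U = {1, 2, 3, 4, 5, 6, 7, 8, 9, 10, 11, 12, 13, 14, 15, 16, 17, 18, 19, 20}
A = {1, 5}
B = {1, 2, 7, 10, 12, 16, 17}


LHS: A ∪ B = {1, 2, 5, 7, 10, 12, 16, 17}
(A ∪ B)' = U \ (A ∪ B) = {3, 4, 6, 8, 9, 11, 13, 14, 15, 18, 19, 20}
A' = {2, 3, 4, 6, 7, 8, 9, 10, 11, 12, 13, 14, 15, 16, 17, 18, 19, 20}, B' = {3, 4, 5, 6, 8, 9, 11, 13, 14, 15, 18, 19, 20}
Claimed RHS: A' ∪ B' = {2, 3, 4, 5, 6, 7, 8, 9, 10, 11, 12, 13, 14, 15, 16, 17, 18, 19, 20}
Identity is INVALID: LHS = {3, 4, 6, 8, 9, 11, 13, 14, 15, 18, 19, 20} but the RHS claimed here equals {2, 3, 4, 5, 6, 7, 8, 9, 10, 11, 12, 13, 14, 15, 16, 17, 18, 19, 20}. The correct form is (A ∪ B)' = A' ∩ B'.

Identity is invalid: (A ∪ B)' = {3, 4, 6, 8, 9, 11, 13, 14, 15, 18, 19, 20} but A' ∪ B' = {2, 3, 4, 5, 6, 7, 8, 9, 10, 11, 12, 13, 14, 15, 16, 17, 18, 19, 20}. The correct De Morgan law is (A ∪ B)' = A' ∩ B'.
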